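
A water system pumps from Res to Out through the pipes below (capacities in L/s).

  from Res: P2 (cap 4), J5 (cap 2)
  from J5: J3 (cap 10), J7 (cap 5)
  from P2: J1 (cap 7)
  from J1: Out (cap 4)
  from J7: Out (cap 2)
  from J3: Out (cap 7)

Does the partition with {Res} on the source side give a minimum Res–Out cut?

Yes — it is a minimum cut (capacity 6).

Given cut capacity: 2 + 4 = 6.
Augment Res→J5→J7→Out: bottleneck 2, flow now 2.
Augment Res→P2→J1→Out: bottleneck 4, flow now 6.
No augmenting path remains; maximum flow = 6.
Cut capacity 6 equals the max flow, so it is a minimum cut.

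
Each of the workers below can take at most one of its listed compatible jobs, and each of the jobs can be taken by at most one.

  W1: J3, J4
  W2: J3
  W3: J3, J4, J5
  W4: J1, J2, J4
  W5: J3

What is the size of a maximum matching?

Unit-capacity flow: source→left, listed edges, right→sink; max matching = max flow.
Augmenting path W1→J3 (+1); matched 1.
Augmenting path W3→J4 (+1); matched 2.
Augmenting path W4→J1 (+1); matched 3.
Augmenting path W2→J3→W1→J4→W3→J5 (+1); matched 4.
No augmenting path remains; maximum matching = 4.
König certificate: {W1, W3, W4, J3} is a vertex cover of size 4 (every listed pair touches it), so no matching can be larger.

4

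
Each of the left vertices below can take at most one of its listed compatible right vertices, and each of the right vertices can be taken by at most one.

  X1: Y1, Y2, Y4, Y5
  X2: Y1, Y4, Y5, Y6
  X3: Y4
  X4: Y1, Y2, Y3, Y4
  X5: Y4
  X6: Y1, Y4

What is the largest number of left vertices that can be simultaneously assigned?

Unit-capacity flow: source→left, listed edges, right→sink; max matching = max flow.
Augmenting path X1→Y1 (+1); matched 1.
Augmenting path X2→Y4 (+1); matched 2.
Augmenting path X4→Y2 (+1); matched 3.
Augmenting path X3→Y4→X2→Y5 (+1); matched 4.
Augmenting path X6→Y1→X1→Y2→X4→Y3 (+1); matched 5.
No augmenting path remains; maximum matching = 5.
König certificate: {X1, X2, X4, X6, Y4} is a vertex cover of size 5 (every listed pair touches it), so no matching can be larger.

5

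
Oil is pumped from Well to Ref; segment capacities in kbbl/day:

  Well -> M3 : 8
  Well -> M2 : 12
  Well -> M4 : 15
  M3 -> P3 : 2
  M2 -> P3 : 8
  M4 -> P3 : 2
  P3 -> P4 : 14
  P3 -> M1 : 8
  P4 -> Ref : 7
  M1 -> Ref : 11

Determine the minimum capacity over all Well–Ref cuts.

12

Augment Well→M3→P3→P4→Ref: bottleneck 2, flow now 2.
Augment Well→M2→P3→P4→Ref: bottleneck 5, flow now 7.
Augment Well→M2→P3→M1→Ref: bottleneck 3, flow now 10.
Augment Well→M4→P3→M1→Ref: bottleneck 2, flow now 12.
No augmenting path remains; maximum flow = 12.
By max-flow min-cut, the minimum cut capacity equals the max flow.
In the residual graph, reachable from Well: {Well, M3, M2, M4}.
Min-cut edges: M3→P3 (2), M2→P3 (8), M4→P3 (2); capacity 2 + 8 + 2 = 12.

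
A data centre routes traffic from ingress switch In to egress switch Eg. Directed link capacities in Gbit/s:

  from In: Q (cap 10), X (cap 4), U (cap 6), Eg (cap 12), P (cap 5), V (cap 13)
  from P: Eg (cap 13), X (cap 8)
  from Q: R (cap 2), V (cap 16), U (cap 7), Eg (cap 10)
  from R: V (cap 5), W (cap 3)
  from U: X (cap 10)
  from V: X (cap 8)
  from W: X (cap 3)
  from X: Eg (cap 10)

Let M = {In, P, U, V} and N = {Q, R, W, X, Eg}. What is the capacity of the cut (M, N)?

65

Edges leaving {In, P, U, V}: In→Q (10), In→X (4), In→Eg (12), P→X (8), P→Eg (13), U→X (10), V→X (8).
Cut capacity = 10 + 4 + 12 + 8 + 13 + 10 + 8 = 65.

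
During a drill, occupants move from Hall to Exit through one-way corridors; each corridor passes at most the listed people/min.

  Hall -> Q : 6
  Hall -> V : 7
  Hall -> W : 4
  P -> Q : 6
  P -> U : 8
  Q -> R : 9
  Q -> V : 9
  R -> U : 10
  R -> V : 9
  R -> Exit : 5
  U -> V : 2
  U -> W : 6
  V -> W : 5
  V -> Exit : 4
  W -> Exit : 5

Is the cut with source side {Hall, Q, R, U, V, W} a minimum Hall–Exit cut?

Given cut capacity: 5 + 4 + 5 = 14.
Augment Hall→V→Exit: bottleneck 4, flow now 4.
Augment Hall→W→Exit: bottleneck 4, flow now 8.
Augment Hall→Q→R→Exit: bottleneck 5, flow now 13.
Augment Hall→V→W→Exit: bottleneck 1, flow now 14.
No augmenting path remains; maximum flow = 14.
Cut capacity 14 equals the max flow, so it is a minimum cut.

Yes — it is a minimum cut (capacity 14).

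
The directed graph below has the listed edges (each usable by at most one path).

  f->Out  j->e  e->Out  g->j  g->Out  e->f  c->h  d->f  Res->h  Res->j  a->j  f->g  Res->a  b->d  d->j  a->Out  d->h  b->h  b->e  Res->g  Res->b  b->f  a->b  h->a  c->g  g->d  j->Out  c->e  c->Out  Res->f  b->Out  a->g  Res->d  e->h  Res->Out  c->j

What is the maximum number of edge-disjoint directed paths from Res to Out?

Assign every edge capacity 1; by Menger, the answer equals the max flow.
Path Res→Out (+1); total 1.
Path Res→a→Out (+1); total 2.
Path Res→b→Out (+1); total 3.
Path Res→f→Out (+1); total 4.
Path Res→g→Out (+1); total 5.
Path Res→j→Out (+1); total 6.
Path Res→d→j→e→Out (+1); total 7.
No residual Res→Out path; max flow = 7.
Certifying cut of size 7: {Res→Out, a→Out, b→Out, e→Out, f→Out, g→Out, j→Out}.

7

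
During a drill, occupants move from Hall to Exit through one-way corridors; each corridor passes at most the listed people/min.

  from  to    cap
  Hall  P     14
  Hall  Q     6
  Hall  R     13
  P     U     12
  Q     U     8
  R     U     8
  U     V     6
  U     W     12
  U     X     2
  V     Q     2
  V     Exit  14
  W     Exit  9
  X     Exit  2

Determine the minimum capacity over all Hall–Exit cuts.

Augment Hall→P→U→V→Exit: bottleneck 6, flow now 6.
Augment Hall→P→U→W→Exit: bottleneck 6, flow now 12.
Augment Hall→Q→U→W→Exit: bottleneck 3, flow now 15.
Augment Hall→Q→U→X→Exit: bottleneck 2, flow now 17.
No augmenting path remains; maximum flow = 17.
By max-flow min-cut, the minimum cut capacity equals the max flow.
In the residual graph, reachable from Hall: {Hall, P, Q, R, U, W}.
Min-cut edges: U→V (6), U→X (2), W→Exit (9); capacity 6 + 2 + 9 = 17.

17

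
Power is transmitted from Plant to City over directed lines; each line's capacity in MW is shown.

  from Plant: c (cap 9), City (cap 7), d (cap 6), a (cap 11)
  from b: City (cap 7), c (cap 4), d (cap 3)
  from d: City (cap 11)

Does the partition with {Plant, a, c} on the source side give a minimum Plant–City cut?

Yes — it is a minimum cut (capacity 13).

Given cut capacity: 6 + 7 = 13.
Augment Plant→City: bottleneck 7, flow now 7.
Augment Plant→d→City: bottleneck 6, flow now 13.
No augmenting path remains; maximum flow = 13.
Cut capacity 13 equals the max flow, so it is a minimum cut.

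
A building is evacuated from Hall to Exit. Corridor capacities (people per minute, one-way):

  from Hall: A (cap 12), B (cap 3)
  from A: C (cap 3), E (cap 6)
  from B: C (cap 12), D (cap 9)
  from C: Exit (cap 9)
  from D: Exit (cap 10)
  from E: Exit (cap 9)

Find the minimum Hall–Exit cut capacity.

12

Augment Hall→A→C→Exit: bottleneck 3, flow now 3.
Augment Hall→A→E→Exit: bottleneck 6, flow now 9.
Augment Hall→B→C→Exit: bottleneck 3, flow now 12.
No augmenting path remains; maximum flow = 12.
By max-flow min-cut, the minimum cut capacity equals the max flow.
In the residual graph, reachable from Hall: {Hall, A}.
Min-cut edges: Hall→B (3), A→C (3), A→E (6); capacity 3 + 3 + 6 = 12.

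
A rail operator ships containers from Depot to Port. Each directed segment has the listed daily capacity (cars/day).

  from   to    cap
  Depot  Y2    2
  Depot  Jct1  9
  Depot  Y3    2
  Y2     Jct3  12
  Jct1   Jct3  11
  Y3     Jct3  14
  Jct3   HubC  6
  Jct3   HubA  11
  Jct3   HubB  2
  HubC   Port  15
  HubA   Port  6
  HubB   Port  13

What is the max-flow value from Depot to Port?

Augment Depot→Y2→Jct3→HubC→Port: bottleneck 2, flow now 2.
Augment Depot→Jct1→Jct3→HubC→Port: bottleneck 4, flow now 6.
Augment Depot→Jct1→Jct3→HubA→Port: bottleneck 5, flow now 11.
Augment Depot→Y3→Jct3→HubA→Port: bottleneck 1, flow now 12.
Augment Depot→Y3→Jct3→HubB→Port: bottleneck 1, flow now 13.
No augmenting path remains; maximum flow = 13.
In the residual graph, reachable from Depot: {Depot}.
Min-cut edges: Depot→Y2 (2), Depot→Jct1 (9), Depot→Y3 (2); capacity 2 + 9 + 2 = 13.
This cut is saturated, so no flow can exceed 13.

13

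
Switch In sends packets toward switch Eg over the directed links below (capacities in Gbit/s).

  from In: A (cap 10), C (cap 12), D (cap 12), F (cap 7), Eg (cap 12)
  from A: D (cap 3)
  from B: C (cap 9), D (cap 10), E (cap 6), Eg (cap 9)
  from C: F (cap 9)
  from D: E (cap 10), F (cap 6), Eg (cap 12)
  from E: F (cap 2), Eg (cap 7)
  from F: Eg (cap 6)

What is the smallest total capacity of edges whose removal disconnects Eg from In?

33

Augment In→Eg: bottleneck 12, flow now 12.
Augment In→D→Eg: bottleneck 12, flow now 24.
Augment In→F→Eg: bottleneck 6, flow now 30.
Augment In→A→D→E→Eg: bottleneck 3, flow now 33.
No augmenting path remains; maximum flow = 33.
By max-flow min-cut, the minimum cut capacity equals the max flow.
In the residual graph, reachable from In: {In, A, C, F}.
Min-cut edges: In→D (12), In→Eg (12), A→D (3), F→Eg (6); capacity 12 + 12 + 3 + 6 = 33.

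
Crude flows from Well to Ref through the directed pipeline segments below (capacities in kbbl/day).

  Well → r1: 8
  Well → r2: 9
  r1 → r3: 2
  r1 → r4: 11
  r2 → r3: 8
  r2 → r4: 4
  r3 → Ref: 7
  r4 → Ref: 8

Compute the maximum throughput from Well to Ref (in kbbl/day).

15

Augment Well→r1→r3→Ref: bottleneck 2, flow now 2.
Augment Well→r1→r4→Ref: bottleneck 6, flow now 8.
Augment Well→r2→r3→Ref: bottleneck 5, flow now 13.
Augment Well→r2→r4→Ref: bottleneck 2, flow now 15.
No augmenting path remains; maximum flow = 15.
In the residual graph, reachable from Well: {Well, r1, r2, r3, r4}.
Min-cut edges: r3→Ref (7), r4→Ref (8); capacity 7 + 8 = 15.
This cut is saturated, so no flow can exceed 15.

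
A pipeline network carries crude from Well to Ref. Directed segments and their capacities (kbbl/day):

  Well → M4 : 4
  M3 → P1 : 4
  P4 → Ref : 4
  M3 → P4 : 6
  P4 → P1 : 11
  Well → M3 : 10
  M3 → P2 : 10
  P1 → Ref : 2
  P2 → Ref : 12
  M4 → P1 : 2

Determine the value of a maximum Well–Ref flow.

Augment Well→M3→P4→Ref: bottleneck 4, flow now 4.
Augment Well→M3→P2→Ref: bottleneck 6, flow now 10.
Augment Well→M4→P1→Ref: bottleneck 2, flow now 12.
No augmenting path remains; maximum flow = 12.
In the residual graph, reachable from Well: {Well, M4}.
Min-cut edges: Well→M3 (10), M4→P1 (2); capacity 10 + 2 = 12.
This cut is saturated, so no flow can exceed 12.

12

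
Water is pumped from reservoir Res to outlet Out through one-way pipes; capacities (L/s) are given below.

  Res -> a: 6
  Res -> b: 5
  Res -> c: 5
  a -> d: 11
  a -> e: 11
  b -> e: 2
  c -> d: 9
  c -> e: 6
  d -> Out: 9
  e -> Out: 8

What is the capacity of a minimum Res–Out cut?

13

Augment Res→a→d→Out: bottleneck 6, flow now 6.
Augment Res→b→e→Out: bottleneck 2, flow now 8.
Augment Res→c→d→Out: bottleneck 3, flow now 11.
Augment Res→c→e→Out: bottleneck 2, flow now 13.
No augmenting path remains; maximum flow = 13.
By max-flow min-cut, the minimum cut capacity equals the max flow.
In the residual graph, reachable from Res: {Res, b}.
Min-cut edges: Res→a (6), Res→c (5), b→e (2); capacity 6 + 5 + 2 = 13.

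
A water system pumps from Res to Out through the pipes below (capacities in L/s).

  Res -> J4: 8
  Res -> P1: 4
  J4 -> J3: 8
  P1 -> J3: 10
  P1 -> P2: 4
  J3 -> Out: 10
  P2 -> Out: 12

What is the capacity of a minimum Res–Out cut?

Augment Res→J4→J3→Out: bottleneck 8, flow now 8.
Augment Res→P1→J3→Out: bottleneck 2, flow now 10.
Augment Res→P1→P2→Out: bottleneck 2, flow now 12.
No augmenting path remains; maximum flow = 12.
By max-flow min-cut, the minimum cut capacity equals the max flow.
In the residual graph, reachable from Res: {Res}.
Min-cut edges: Res→J4 (8), Res→P1 (4); capacity 8 + 4 = 12.

12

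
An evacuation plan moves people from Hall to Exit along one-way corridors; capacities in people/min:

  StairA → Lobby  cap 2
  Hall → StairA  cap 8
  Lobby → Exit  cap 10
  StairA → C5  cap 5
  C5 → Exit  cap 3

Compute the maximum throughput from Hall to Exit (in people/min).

Augment Hall→StairA→Lobby→Exit: bottleneck 2, flow now 2.
Augment Hall→StairA→C5→Exit: bottleneck 3, flow now 5.
No augmenting path remains; maximum flow = 5.
In the residual graph, reachable from Hall: {Hall, StairA, C5}.
Min-cut edges: StairA→Lobby (2), C5→Exit (3); capacity 2 + 3 = 5.
This cut is saturated, so no flow can exceed 5.

5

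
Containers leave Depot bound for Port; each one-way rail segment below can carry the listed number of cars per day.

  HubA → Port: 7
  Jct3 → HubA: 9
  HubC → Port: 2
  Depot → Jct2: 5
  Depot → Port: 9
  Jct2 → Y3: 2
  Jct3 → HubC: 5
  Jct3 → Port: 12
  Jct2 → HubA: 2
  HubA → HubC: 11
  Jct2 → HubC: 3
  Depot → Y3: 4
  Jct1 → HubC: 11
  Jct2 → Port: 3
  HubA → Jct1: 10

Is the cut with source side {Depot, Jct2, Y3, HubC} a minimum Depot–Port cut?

No — its capacity is 16, but the minimum cut has capacity 14.

Given cut capacity: 9 + 2 + 3 + 2 = 16.
Augment Depot→Port: bottleneck 9, flow now 9.
Augment Depot→Jct2→Port: bottleneck 3, flow now 12.
Augment Depot→Jct2→HubA→Port: bottleneck 2, flow now 14.
No augmenting path remains; maximum flow = 14.
In the residual graph, reachable from Depot: {Depot, Y3}.
Min-cut edges: Depot→Jct2 (5), Depot→Port (9); capacity 5 + 9 = 14.
Cut capacity 16 exceeds the max flow 14, so it is not minimum.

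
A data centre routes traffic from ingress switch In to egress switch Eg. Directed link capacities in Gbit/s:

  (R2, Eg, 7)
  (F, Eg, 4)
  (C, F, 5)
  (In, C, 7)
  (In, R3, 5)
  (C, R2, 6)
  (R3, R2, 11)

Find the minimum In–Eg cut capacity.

Augment In→R3→R2→Eg: bottleneck 5, flow now 5.
Augment In→C→R2→Eg: bottleneck 2, flow now 7.
Augment In→C→F→Eg: bottleneck 4, flow now 11.
No augmenting path remains; maximum flow = 11.
By max-flow min-cut, the minimum cut capacity equals the max flow.
In the residual graph, reachable from In: {In, R3, C, R2, F}.
Min-cut edges: R2→Eg (7), F→Eg (4); capacity 7 + 4 = 11.

11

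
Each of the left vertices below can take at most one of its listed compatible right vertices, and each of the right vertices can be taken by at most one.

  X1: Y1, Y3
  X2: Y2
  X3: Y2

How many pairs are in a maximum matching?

2

Unit-capacity flow: source→left, listed edges, right→sink; max matching = max flow.
Augmenting path X1→Y1 (+1); matched 1.
Augmenting path X2→Y2 (+1); matched 2.
No augmenting path remains; maximum matching = 2.
König certificate: {X1, Y2} is a vertex cover of size 2 (every listed pair touches it), so no matching can be larger.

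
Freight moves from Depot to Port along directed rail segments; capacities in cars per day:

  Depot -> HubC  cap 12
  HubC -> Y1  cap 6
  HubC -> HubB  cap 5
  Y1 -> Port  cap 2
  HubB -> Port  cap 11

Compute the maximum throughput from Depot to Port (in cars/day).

7

Augment Depot→HubC→Y1→Port: bottleneck 2, flow now 2.
Augment Depot→HubC→HubB→Port: bottleneck 5, flow now 7.
No augmenting path remains; maximum flow = 7.
In the residual graph, reachable from Depot: {Depot, HubC, Y1}.
Min-cut edges: HubC→HubB (5), Y1→Port (2); capacity 5 + 2 = 7.
This cut is saturated, so no flow can exceed 7.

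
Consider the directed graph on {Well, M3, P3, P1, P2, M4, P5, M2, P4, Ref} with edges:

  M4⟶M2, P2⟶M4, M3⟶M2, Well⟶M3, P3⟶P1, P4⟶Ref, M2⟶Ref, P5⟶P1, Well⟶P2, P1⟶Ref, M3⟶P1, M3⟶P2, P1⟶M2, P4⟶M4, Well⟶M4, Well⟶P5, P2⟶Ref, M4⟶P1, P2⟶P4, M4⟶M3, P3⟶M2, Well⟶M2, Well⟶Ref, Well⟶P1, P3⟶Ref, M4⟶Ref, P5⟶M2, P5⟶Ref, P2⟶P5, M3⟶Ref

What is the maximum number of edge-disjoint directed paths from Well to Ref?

Assign every edge capacity 1; by Menger, the answer equals the max flow.
Path Well→Ref (+1); total 1.
Path Well→M3→Ref (+1); total 2.
Path Well→P1→Ref (+1); total 3.
Path Well→P2→Ref (+1); total 4.
Path Well→M4→Ref (+1); total 5.
Path Well→P5→Ref (+1); total 6.
Path Well→M2→Ref (+1); total 7.
No residual Well→Ref path; max flow = 7.
Certifying cut of size 7: {Well→M2, Well→M3, Well→M4, Well→P1, Well→P2, Well→P5, Well→Ref}.

7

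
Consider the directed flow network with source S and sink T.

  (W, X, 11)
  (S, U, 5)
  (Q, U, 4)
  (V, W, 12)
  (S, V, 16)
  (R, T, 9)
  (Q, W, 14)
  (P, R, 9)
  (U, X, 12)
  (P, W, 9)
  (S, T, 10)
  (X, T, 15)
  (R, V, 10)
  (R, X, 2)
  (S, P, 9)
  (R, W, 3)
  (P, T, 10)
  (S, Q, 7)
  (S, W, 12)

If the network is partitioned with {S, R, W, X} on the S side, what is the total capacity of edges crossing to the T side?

Edges leaving {S, R, W, X}: S→P (9), S→Q (7), S→U (5), S→V (16), S→T (10), R→V (10), R→T (9), X→T (15).
Cut capacity = 9 + 7 + 5 + 16 + 10 + 10 + 9 + 15 = 81.

81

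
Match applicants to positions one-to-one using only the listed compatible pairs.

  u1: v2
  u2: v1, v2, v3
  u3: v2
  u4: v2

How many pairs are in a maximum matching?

Unit-capacity flow: source→left, listed edges, right→sink; max matching = max flow.
Augmenting path u1→v2 (+1); matched 1.
Augmenting path u2→v1 (+1); matched 2.
No augmenting path remains; maximum matching = 2.
König certificate: {u2, v2} is a vertex cover of size 2 (every listed pair touches it), so no matching can be larger.

2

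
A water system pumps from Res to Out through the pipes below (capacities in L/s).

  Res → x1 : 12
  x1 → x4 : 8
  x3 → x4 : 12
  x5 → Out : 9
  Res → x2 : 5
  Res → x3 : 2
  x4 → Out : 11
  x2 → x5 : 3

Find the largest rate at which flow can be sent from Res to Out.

13

Augment Res→x1→x4→Out: bottleneck 8, flow now 8.
Augment Res→x2→x5→Out: bottleneck 3, flow now 11.
Augment Res→x3→x4→Out: bottleneck 2, flow now 13.
No augmenting path remains; maximum flow = 13.
In the residual graph, reachable from Res: {Res, x1, x2}.
Min-cut edges: Res→x3 (2), x1→x4 (8), x2→x5 (3); capacity 2 + 8 + 3 = 13.
This cut is saturated, so no flow can exceed 13.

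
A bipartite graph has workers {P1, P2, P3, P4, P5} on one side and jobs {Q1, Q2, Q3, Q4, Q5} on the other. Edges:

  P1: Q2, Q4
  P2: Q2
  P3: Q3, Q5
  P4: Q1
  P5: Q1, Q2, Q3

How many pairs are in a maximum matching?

5

Unit-capacity flow: source→left, listed edges, right→sink; max matching = max flow.
Augmenting path P1→Q2 (+1); matched 1.
Augmenting path P3→Q3 (+1); matched 2.
Augmenting path P4→Q1 (+1); matched 3.
Augmenting path P2→Q2→P1→Q4 (+1); matched 4.
Augmenting path P5→Q3→P3→Q5 (+1); matched 5.
No augmenting path remains; maximum matching = 5.
König certificate: {P1, P2, P3, P4, P5} is a vertex cover of size 5 (every listed pair touches it), so no matching can be larger.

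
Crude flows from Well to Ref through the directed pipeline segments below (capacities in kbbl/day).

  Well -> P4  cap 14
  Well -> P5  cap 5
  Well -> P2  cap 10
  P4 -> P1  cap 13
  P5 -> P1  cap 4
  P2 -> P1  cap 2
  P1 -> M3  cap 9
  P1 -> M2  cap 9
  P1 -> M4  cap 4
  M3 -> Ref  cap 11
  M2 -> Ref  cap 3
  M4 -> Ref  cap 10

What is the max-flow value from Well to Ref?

Augment Well→P4→P1→M3→Ref: bottleneck 9, flow now 9.
Augment Well→P4→P1→M2→Ref: bottleneck 3, flow now 12.
Augment Well→P4→P1→M4→Ref: bottleneck 1, flow now 13.
Augment Well→P5→P1→M4→Ref: bottleneck 3, flow now 16.
No augmenting path remains; maximum flow = 16.
In the residual graph, reachable from Well: {Well, P4, P5, P2, P1, M2}.
Min-cut edges: P1→M3 (9), P1→M4 (4), M2→Ref (3); capacity 9 + 4 + 3 = 16.
This cut is saturated, so no flow can exceed 16.

16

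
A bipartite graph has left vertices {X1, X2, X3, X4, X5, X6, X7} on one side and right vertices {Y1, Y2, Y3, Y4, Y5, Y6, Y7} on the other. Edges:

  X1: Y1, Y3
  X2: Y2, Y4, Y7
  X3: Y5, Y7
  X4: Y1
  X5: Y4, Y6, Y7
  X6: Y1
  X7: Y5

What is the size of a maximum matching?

Unit-capacity flow: source→left, listed edges, right→sink; max matching = max flow.
Augmenting path X1→Y1 (+1); matched 1.
Augmenting path X2→Y2 (+1); matched 2.
Augmenting path X3→Y5 (+1); matched 3.
Augmenting path X5→Y4 (+1); matched 4.
Augmenting path X4→Y1→X1→Y3 (+1); matched 5.
Augmenting path X7→Y5→X3→Y7 (+1); matched 6.
No augmenting path remains; maximum matching = 6.
König certificate: {X1, X2, X3, X5, X7, Y1} is a vertex cover of size 6 (every listed pair touches it), so no matching can be larger.

6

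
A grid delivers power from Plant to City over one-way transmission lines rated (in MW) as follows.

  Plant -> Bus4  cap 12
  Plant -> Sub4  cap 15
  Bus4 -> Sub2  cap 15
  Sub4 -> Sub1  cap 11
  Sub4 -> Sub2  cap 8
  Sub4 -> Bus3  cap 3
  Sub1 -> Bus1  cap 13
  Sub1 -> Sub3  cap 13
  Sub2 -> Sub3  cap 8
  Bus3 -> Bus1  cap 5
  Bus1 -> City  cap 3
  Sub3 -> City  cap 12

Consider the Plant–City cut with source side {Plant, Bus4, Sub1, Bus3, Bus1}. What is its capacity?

46

Edges leaving {Plant, Bus4, Sub1, Bus3, Bus1}: Plant→Sub4 (15), Bus4→Sub2 (15), Sub1→Sub3 (13), Bus1→City (3).
Cut capacity = 15 + 15 + 13 + 3 = 46.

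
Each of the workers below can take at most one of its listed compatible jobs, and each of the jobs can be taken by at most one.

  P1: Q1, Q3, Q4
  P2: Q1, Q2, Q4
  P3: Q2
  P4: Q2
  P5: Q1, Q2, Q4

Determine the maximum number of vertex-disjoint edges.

4

Unit-capacity flow: source→left, listed edges, right→sink; max matching = max flow.
Augmenting path P1→Q1 (+1); matched 1.
Augmenting path P2→Q2 (+1); matched 2.
Augmenting path P5→Q4 (+1); matched 3.
Augmenting path P3→Q2→P2→Q1→P1→Q3 (+1); matched 4.
No augmenting path remains; maximum matching = 4.
König certificate: {P1, P2, P5, Q2} is a vertex cover of size 4 (every listed pair touches it), so no matching can be larger.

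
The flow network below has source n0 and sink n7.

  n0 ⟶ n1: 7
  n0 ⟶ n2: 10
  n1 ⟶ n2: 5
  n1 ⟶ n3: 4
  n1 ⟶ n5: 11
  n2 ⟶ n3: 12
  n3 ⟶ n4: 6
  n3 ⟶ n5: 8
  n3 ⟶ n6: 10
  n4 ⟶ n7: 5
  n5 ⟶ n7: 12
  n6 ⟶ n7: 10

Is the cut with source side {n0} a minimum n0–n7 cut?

Yes — it is a minimum cut (capacity 17).

Given cut capacity: 7 + 10 = 17.
Augment n0→n1→n5→n7: bottleneck 7, flow now 7.
Augment n0→n2→n3→n4→n7: bottleneck 5, flow now 12.
Augment n0→n2→n3→n5→n7: bottleneck 5, flow now 17.
No augmenting path remains; maximum flow = 17.
Cut capacity 17 equals the max flow, so it is a minimum cut.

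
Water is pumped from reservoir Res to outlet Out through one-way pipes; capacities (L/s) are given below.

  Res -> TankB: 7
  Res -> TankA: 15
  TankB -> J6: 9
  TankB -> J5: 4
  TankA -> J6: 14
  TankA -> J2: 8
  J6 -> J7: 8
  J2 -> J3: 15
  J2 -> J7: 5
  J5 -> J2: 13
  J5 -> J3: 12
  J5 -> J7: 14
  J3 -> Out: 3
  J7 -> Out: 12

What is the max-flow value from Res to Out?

15

Augment Res→TankB→J6→J7→Out: bottleneck 7, flow now 7.
Augment Res→TankA→J6→J7→Out: bottleneck 1, flow now 8.
Augment Res→TankA→J2→J3→Out: bottleneck 3, flow now 11.
Augment Res→TankA→J2→J7→Out: bottleneck 4, flow now 15.
No augmenting path remains; maximum flow = 15.
In the residual graph, reachable from Res: {Res, TankB, TankA, J6, J2, J5, J3, J7}.
Min-cut edges: J3→Out (3), J7→Out (12); capacity 3 + 12 = 15.
This cut is saturated, so no flow can exceed 15.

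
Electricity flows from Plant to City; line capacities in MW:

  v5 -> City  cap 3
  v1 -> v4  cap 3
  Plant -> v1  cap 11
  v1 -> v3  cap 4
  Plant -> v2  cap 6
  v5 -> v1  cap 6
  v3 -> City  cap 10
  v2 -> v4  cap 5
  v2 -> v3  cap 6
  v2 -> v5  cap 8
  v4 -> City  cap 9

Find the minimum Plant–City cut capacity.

Augment Plant→v1→v3→City: bottleneck 4, flow now 4.
Augment Plant→v1→v4→City: bottleneck 3, flow now 7.
Augment Plant→v2→v3→City: bottleneck 6, flow now 13.
No augmenting path remains; maximum flow = 13.
By max-flow min-cut, the minimum cut capacity equals the max flow.
In the residual graph, reachable from Plant: {Plant, v1}.
Min-cut edges: Plant→v2 (6), v1→v3 (4), v1→v4 (3); capacity 6 + 4 + 3 = 13.

13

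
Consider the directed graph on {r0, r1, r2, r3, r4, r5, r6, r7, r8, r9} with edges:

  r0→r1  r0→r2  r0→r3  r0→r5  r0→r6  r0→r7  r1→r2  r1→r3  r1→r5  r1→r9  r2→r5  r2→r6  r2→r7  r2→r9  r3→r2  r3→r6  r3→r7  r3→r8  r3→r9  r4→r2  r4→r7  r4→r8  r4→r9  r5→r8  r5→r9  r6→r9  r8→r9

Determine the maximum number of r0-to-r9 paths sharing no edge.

Assign every edge capacity 1; by Menger, the answer equals the max flow.
Path r0→r1→r9 (+1); total 1.
Path r0→r2→r9 (+1); total 2.
Path r0→r3→r9 (+1); total 3.
Path r0→r5→r9 (+1); total 4.
Path r0→r6→r9 (+1); total 5.
No residual r0→r9 path; max flow = 5.
Certifying cut of size 5: {r0→r1, r0→r2, r0→r3, r0→r5, r0→r6}.

5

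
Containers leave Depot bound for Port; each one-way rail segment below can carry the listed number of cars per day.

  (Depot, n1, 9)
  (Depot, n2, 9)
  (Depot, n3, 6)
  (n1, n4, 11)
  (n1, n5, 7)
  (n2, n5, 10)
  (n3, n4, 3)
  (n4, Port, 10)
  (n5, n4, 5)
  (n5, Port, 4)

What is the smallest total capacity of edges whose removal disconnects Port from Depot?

Augment Depot→n1→n4→Port: bottleneck 9, flow now 9.
Augment Depot→n2→n5→Port: bottleneck 4, flow now 13.
Augment Depot→n3→n4→Port: bottleneck 1, flow now 14.
No augmenting path remains; maximum flow = 14.
By max-flow min-cut, the minimum cut capacity equals the max flow.
In the residual graph, reachable from Depot: {Depot, n1, n2, n3, n4, n5}.
Min-cut edges: n4→Port (10), n5→Port (4); capacity 10 + 4 = 14.

14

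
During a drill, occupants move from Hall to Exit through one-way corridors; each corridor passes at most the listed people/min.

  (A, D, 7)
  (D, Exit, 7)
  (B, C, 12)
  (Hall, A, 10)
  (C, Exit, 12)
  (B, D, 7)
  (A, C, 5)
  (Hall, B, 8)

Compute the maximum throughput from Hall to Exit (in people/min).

Augment Hall→A→C→Exit: bottleneck 5, flow now 5.
Augment Hall→A→D→Exit: bottleneck 5, flow now 10.
Augment Hall→B→C→Exit: bottleneck 7, flow now 17.
Augment Hall→B→D→Exit: bottleneck 1, flow now 18.
No augmenting path remains; maximum flow = 18.
In the residual graph, reachable from Hall: {Hall}.
Min-cut edges: Hall→A (10), Hall→B (8); capacity 10 + 8 = 18.
This cut is saturated, so no flow can exceed 18.

18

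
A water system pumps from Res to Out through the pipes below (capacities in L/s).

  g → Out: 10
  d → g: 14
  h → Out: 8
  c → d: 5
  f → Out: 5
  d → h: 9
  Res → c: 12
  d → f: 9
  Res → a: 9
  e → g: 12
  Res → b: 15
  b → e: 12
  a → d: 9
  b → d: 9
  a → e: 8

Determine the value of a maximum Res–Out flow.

Augment Res→a→d→f→Out: bottleneck 5, flow now 5.
Augment Res→a→d→g→Out: bottleneck 4, flow now 9.
Augment Res→b→d→g→Out: bottleneck 6, flow now 15.
Augment Res→b→d→h→Out: bottleneck 3, flow now 18.
Augment Res→c→d→h→Out: bottleneck 5, flow now 23.
No augmenting path remains; maximum flow = 23.
In the residual graph, reachable from Res: {Res, a, b, c, d, e, f, g, h}.
Min-cut edges: f→Out (5), g→Out (10), h→Out (8); capacity 5 + 10 + 8 = 23.
This cut is saturated, so no flow can exceed 23.

23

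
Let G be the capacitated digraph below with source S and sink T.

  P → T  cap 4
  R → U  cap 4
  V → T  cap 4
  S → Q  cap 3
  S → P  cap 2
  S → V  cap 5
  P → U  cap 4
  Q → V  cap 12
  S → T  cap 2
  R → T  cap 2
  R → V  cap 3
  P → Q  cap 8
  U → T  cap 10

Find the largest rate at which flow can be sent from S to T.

8

Augment S→T: bottleneck 2, flow now 2.
Augment S→P→T: bottleneck 2, flow now 4.
Augment S→V→T: bottleneck 4, flow now 8.
No augmenting path remains; maximum flow = 8.
In the residual graph, reachable from S: {S, Q, V}.
Min-cut edges: S→P (2), S→T (2), V→T (4); capacity 2 + 2 + 4 = 8.
This cut is saturated, so no flow can exceed 8.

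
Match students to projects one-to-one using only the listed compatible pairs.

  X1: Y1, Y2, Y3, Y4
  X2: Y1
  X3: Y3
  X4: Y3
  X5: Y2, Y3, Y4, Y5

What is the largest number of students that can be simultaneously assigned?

4

Unit-capacity flow: source→left, listed edges, right→sink; max matching = max flow.
Augmenting path X1→Y1 (+1); matched 1.
Augmenting path X3→Y3 (+1); matched 2.
Augmenting path X5→Y2 (+1); matched 3.
Augmenting path X2→Y1→X1→Y4 (+1); matched 4.
No augmenting path remains; maximum matching = 4.
König certificate: {X1, X2, X5, Y3} is a vertex cover of size 4 (every listed pair touches it), so no matching can be larger.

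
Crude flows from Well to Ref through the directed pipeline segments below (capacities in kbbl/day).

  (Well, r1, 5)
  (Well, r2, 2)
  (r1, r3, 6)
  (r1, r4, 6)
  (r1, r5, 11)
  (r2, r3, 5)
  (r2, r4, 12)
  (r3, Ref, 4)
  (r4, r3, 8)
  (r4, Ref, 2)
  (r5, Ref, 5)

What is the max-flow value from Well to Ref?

Augment Well→r1→r3→Ref: bottleneck 4, flow now 4.
Augment Well→r1→r4→Ref: bottleneck 1, flow now 5.
Augment Well→r2→r4→Ref: bottleneck 1, flow now 6.
Augment Well→r2→r3→r1→r5→Ref: bottleneck 1, flow now 7. (uses reverse residual edge)
No augmenting path remains; maximum flow = 7.
In the residual graph, reachable from Well: {Well}.
Min-cut edges: Well→r1 (5), Well→r2 (2); capacity 5 + 2 = 7.
This cut is saturated, so no flow can exceed 7.

7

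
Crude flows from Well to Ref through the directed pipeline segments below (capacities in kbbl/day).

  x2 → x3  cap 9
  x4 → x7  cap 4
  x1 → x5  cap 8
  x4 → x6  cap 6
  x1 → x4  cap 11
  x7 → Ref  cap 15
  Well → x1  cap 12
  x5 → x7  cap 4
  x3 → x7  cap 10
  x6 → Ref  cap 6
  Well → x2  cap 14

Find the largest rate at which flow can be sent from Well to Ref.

21

Augment Well→x1→x4→x6→Ref: bottleneck 6, flow now 6.
Augment Well→x1→x4→x7→Ref: bottleneck 4, flow now 10.
Augment Well→x1→x5→x7→Ref: bottleneck 2, flow now 12.
Augment Well→x2→x3→x7→Ref: bottleneck 9, flow now 21.
No augmenting path remains; maximum flow = 21.
In the residual graph, reachable from Well: {Well, x2}.
Min-cut edges: Well→x1 (12), x2→x3 (9); capacity 12 + 9 = 21.
This cut is saturated, so no flow can exceed 21.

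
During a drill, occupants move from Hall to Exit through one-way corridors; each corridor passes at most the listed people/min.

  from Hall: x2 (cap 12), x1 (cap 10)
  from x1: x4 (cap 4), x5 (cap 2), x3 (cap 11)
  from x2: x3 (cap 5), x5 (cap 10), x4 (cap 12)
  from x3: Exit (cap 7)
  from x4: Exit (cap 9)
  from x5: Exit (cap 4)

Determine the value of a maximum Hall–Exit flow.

20

Augment Hall→x1→x3→Exit: bottleneck 7, flow now 7.
Augment Hall→x1→x4→Exit: bottleneck 3, flow now 10.
Augment Hall→x2→x4→Exit: bottleneck 6, flow now 16.
Augment Hall→x2→x5→Exit: bottleneck 4, flow now 20.
No augmenting path remains; maximum flow = 20.
In the residual graph, reachable from Hall: {Hall, x1, x2, x3, x4, x5}.
Min-cut edges: x3→Exit (7), x4→Exit (9), x5→Exit (4); capacity 7 + 9 + 4 = 20.
This cut is saturated, so no flow can exceed 20.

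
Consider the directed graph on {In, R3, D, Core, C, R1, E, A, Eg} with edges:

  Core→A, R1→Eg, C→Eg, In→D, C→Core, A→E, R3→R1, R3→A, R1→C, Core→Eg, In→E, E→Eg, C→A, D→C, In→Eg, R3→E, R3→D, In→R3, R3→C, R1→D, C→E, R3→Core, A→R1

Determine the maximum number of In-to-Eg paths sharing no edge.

Assign every edge capacity 1; by Menger, the answer equals the max flow.
Path In→Eg (+1); total 1.
Path In→E→Eg (+1); total 2.
Path In→R3→Core→Eg (+1); total 3.
Path In→D→C→Eg (+1); total 4.
No residual In→Eg path; max flow = 4.
Certifying cut of size 4: {In→D, In→E, In→Eg, In→R3}.

4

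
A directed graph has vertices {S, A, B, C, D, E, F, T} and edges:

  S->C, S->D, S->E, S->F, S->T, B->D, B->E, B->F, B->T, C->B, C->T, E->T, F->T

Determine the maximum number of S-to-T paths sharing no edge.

4

Assign every edge capacity 1; by Menger, the answer equals the max flow.
Path S→T (+1); total 1.
Path S→C→T (+1); total 2.
Path S→E→T (+1); total 3.
Path S→F→T (+1); total 4.
No residual S→T path; max flow = 4.
Certifying cut of size 4: {S→C, S→E, S→F, S→T}.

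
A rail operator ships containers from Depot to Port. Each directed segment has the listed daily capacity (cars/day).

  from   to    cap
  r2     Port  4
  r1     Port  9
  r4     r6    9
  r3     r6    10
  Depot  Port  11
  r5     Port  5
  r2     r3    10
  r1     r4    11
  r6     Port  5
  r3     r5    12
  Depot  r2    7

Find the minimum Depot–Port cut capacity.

18

Augment Depot→Port: bottleneck 11, flow now 11.
Augment Depot→r2→Port: bottleneck 4, flow now 15.
Augment Depot→r2→r3→r5→Port: bottleneck 3, flow now 18.
No augmenting path remains; maximum flow = 18.
By max-flow min-cut, the minimum cut capacity equals the max flow.
In the residual graph, reachable from Depot: {Depot}.
Min-cut edges: Depot→r2 (7), Depot→Port (11); capacity 7 + 11 = 18.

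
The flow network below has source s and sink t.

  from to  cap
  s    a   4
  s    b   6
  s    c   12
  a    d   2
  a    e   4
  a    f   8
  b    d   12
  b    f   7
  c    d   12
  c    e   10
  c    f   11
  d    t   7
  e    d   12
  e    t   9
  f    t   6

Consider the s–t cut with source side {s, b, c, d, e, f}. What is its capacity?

Edges leaving {s, b, c, d, e, f}: s→a (4), d→t (7), e→t (9), f→t (6).
Cut capacity = 4 + 7 + 9 + 6 = 26.

26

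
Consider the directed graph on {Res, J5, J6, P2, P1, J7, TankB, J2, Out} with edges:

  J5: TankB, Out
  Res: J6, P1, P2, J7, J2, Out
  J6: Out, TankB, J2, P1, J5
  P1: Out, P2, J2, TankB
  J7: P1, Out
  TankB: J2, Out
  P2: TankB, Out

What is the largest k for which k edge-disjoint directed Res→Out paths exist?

Assign every edge capacity 1; by Menger, the answer equals the max flow.
Path Res→Out (+1); total 1.
Path Res→J6→Out (+1); total 2.
Path Res→P2→Out (+1); total 3.
Path Res→P1→Out (+1); total 4.
Path Res→J7→Out (+1); total 5.
No residual Res→Out path; max flow = 5.
Certifying cut of size 5: {Res→J6, Res→J7, Res→Out, Res→P1, Res→P2}.

5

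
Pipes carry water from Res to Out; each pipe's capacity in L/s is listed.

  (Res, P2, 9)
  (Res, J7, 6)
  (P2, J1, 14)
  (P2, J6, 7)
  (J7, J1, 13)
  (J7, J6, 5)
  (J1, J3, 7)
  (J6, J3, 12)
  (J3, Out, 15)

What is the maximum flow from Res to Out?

15

Augment Res→P2→J1→J3→Out: bottleneck 7, flow now 7.
Augment Res→P2→J6→J3→Out: bottleneck 2, flow now 9.
Augment Res→J7→J6→J3→Out: bottleneck 5, flow now 14.
Augment Res→J7→J1→P2→J6→J3→Out: bottleneck 1, flow now 15. (uses reverse residual edge)
No augmenting path remains; maximum flow = 15.
In the residual graph, reachable from Res: {Res}.
Min-cut edges: Res→P2 (9), Res→J7 (6); capacity 9 + 6 = 15.
This cut is saturated, so no flow can exceed 15.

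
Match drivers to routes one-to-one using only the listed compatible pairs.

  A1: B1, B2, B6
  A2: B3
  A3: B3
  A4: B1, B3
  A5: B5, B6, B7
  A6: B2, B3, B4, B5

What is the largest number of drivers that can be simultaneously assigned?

5

Unit-capacity flow: source→left, listed edges, right→sink; max matching = max flow.
Augmenting path A1→B1 (+1); matched 1.
Augmenting path A2→B3 (+1); matched 2.
Augmenting path A5→B5 (+1); matched 3.
Augmenting path A6→B2 (+1); matched 4.
Augmenting path A4→B1→A1→B6 (+1); matched 5.
No augmenting path remains; maximum matching = 5.
König certificate: {A1, A4, A5, A6, B3} is a vertex cover of size 5 (every listed pair touches it), so no matching can be larger.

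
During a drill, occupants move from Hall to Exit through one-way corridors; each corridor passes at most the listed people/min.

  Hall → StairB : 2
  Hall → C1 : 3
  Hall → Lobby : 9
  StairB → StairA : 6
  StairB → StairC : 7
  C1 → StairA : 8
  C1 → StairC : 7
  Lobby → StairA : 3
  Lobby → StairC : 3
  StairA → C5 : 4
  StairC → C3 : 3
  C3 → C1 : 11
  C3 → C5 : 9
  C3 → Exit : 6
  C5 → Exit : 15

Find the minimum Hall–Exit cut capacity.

Augment Hall→StairB→StairA→C5→Exit: bottleneck 2, flow now 2.
Augment Hall→C1→StairA→C5→Exit: bottleneck 2, flow now 4.
Augment Hall→C1→StairC→C3→Exit: bottleneck 1, flow now 5.
Augment Hall→Lobby→StairC→C3→Exit: bottleneck 2, flow now 7.
No augmenting path remains; maximum flow = 7.
By max-flow min-cut, the minimum cut capacity equals the max flow.
In the residual graph, reachable from Hall: {Hall, StairB, C1, Lobby, StairA, StairC}.
Min-cut edges: StairA→C5 (4), StairC→C3 (3); capacity 4 + 3 = 7.

7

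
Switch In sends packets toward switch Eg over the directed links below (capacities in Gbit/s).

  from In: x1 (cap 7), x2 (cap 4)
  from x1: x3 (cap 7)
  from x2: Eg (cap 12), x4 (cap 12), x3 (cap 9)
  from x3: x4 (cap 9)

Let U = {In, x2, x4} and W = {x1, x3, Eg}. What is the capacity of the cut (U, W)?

Edges leaving {In, x2, x4}: In→x1 (7), x2→x3 (9), x2→Eg (12).
Cut capacity = 7 + 9 + 12 = 28.

28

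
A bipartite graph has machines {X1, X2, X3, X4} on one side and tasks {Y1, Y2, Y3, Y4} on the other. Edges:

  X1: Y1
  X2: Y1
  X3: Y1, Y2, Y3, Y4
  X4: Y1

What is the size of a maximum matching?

Unit-capacity flow: source→left, listed edges, right→sink; max matching = max flow.
Augmenting path X1→Y1 (+1); matched 1.
Augmenting path X3→Y2 (+1); matched 2.
No augmenting path remains; maximum matching = 2.
König certificate: {X3, Y1} is a vertex cover of size 2 (every listed pair touches it), so no matching can be larger.

2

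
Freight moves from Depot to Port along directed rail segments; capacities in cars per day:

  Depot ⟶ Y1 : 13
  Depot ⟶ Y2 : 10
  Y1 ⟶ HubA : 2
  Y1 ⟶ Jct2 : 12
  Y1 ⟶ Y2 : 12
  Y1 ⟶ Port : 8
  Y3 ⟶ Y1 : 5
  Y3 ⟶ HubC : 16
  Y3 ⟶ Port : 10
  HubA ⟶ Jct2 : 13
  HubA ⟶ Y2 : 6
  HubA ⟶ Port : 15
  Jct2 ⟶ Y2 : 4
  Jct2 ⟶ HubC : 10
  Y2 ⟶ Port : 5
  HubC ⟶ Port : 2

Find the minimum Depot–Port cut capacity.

17

Augment Depot→Y1→Port: bottleneck 8, flow now 8.
Augment Depot→Y2→Port: bottleneck 5, flow now 13.
Augment Depot→Y1→HubA→Port: bottleneck 2, flow now 15.
Augment Depot→Y1→Jct2→HubC→Port: bottleneck 2, flow now 17.
No augmenting path remains; maximum flow = 17.
By max-flow min-cut, the minimum cut capacity equals the max flow.
In the residual graph, reachable from Depot: {Depot, Y1, Jct2, Y2, HubC}.
Min-cut edges: Y1→HubA (2), Y1→Port (8), Y2→Port (5), HubC→Port (2); capacity 2 + 8 + 5 + 2 = 17.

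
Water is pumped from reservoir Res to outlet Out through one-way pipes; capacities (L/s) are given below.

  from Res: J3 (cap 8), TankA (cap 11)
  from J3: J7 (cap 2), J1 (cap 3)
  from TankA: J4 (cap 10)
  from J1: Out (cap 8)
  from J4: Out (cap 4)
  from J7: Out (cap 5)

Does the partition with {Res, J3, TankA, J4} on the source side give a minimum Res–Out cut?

Yes — it is a minimum cut (capacity 9).

Given cut capacity: 3 + 2 + 4 = 9.
Augment Res→J3→J1→Out: bottleneck 3, flow now 3.
Augment Res→J3→J7→Out: bottleneck 2, flow now 5.
Augment Res→TankA→J4→Out: bottleneck 4, flow now 9.
No augmenting path remains; maximum flow = 9.
Cut capacity 9 equals the max flow, so it is a minimum cut.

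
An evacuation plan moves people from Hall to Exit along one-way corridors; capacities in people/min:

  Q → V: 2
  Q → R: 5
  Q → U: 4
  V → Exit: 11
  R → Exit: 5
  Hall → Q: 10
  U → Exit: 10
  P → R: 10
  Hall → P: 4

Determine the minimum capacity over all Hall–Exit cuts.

11

Augment Hall→P→R→Exit: bottleneck 4, flow now 4.
Augment Hall→Q→R→Exit: bottleneck 1, flow now 5.
Augment Hall→Q→U→Exit: bottleneck 4, flow now 9.
Augment Hall→Q→V→Exit: bottleneck 2, flow now 11.
No augmenting path remains; maximum flow = 11.
By max-flow min-cut, the minimum cut capacity equals the max flow.
In the residual graph, reachable from Hall: {Hall, P, Q, R}.
Min-cut edges: Q→U (4), Q→V (2), R→Exit (5); capacity 4 + 2 + 5 = 11.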